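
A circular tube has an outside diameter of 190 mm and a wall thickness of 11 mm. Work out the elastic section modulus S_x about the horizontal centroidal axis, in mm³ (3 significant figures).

S_x ≈ 2.62 × 10⁵ mm³

Decompose the section into non-overlapping parts with the origin at the bottom-left of its bounding rectangle.
Outer circle: ⌀190, A = 28 353 mm², y = 95 mm, Ī = 63 971 171 mm⁴.
Bore (subtracted): ⌀168, A = 22 167 mm², y = 95 mm, Ī = 39 102 725 mm⁴.
By symmetry the centroid is at mid-height, ȳ = 95 mm.
All pieces are centred on the horizontal centroidal axis, so I = ΣĪ (holes subtracted) = 24 868 446 mm⁴.
Extreme fibre distance c = 95 mm; S = I/c = 261 773 mm³.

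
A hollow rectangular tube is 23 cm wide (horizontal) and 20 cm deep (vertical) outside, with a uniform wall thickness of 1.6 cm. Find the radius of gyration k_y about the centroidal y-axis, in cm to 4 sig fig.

Break the section into simple shapes (no overlaps), measuring from the bottom-left corner of the bounding box.
Outer rectangle: 23 × 20, A = 460 cm², x = 11.5 cm, Ī = 20278.3 cm⁴.
Inner void (subtracted): 19.8 × 16.8, A = 332.64 cm², x = 11.5 cm, Ī = 10867.3 cm⁴.
By symmetry the centroid is at mid-width, x̄ = 11.5 cm.
All pieces are centred on the centroidal y-axis, so I = ΣĪ (holes subtracted) = 9410.98 cm⁴.
Radius of gyration: k = √(I/A) = √(9410.98 / 127.36) = 8.59609 cm.

k_y ≈ 8.596 cm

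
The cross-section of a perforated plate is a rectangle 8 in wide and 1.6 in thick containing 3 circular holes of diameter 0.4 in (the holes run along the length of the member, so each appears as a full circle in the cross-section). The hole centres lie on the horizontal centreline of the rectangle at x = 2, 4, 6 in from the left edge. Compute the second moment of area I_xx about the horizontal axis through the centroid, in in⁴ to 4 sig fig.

I_xx ≈ 2.727 in⁴

Split into non-overlapping primitives; take the origin at the lower-left of the bounding box.
Plate: 8 × 1.6, A = 12.8 in², y = 0.8 in, Ī = 2.73067 in⁴.
Hole 1 (subtracted): ⌀0.4, A = 0.125664 in², y = 0.8 in, Ī = 0.00125664 in⁴.
Hole 2 (subtracted): ⌀0.4, A = 0.125664 in², y = 0.8 in, Ī = 0.00125664 in⁴.
Hole 3 (subtracted): ⌀0.4, A = 0.125664 in², y = 0.8 in, Ī = 0.00125664 in⁴.
By symmetry the centroid is at mid-height, ȳ = 0.8 in.
All pieces are centred on the horizontal axis through the centroid, so I = ΣĪ (holes subtracted) = 2.7269 in⁴.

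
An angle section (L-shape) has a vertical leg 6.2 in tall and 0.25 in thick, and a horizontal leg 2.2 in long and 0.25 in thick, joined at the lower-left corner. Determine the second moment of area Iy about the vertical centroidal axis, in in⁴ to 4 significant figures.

Break the section into simple shapes (no overlaps), measuring from the bottom-left corner of the bounding box.
Vertical leg: 0.25 × 6.2, A = 1.55 in², x = 0.125 in, Ī = 0.00807292 in⁴.
Horizontal leg (remainder): 1.95 × 0.25, A = 0.4875 in², x = 1.225 in, Ī = 0.154477 in⁴.
Centroid: x̄ = ΣA·x / ΣA = 0.38819 in.
Transfer each piece to the vertical centroidal axis using Ī + A·d² with d = x − 0.38819:
  vertical leg: d = -0.26319 in → contributes +0.11544 in⁴
  horizontal leg (remainder): d = 0.83681 in → contributes +0.495849 in⁴
Total I = 0.611289 in⁴.

Iy ≈ 0.6113 in⁴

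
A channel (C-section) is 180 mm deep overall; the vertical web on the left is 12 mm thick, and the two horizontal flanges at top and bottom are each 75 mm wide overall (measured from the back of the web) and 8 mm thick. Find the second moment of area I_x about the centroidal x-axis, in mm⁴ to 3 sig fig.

I_x ≈ 1.33 × 10⁷ mm⁴

Treat the section as a set of non-overlapping primitives; coordinates are from the bounding-box lower-left.
Web: 12 × 180, A = 2 160 mm², y = 90 mm, Ī = 5 832 000 mm⁴.
Top flange (beyond web): 63 × 8, A = 504 mm², y = 176 mm, Ī = 2 688 mm⁴.
Bottom flange (beyond web): 63 × 8, A = 504 mm², y = 4 mm, Ī = 2 688 mm⁴.
By symmetry the centroid is at mid-height, ȳ = 90 mm.
Transfer each piece to the centroidal x-axis using Ī + A·d² with d = y − 90:
  web: d = 0 mm → contributes +5 832 000 mm⁴
  top flange (beyond web): d = 86 mm → contributes +3 730 272 mm⁴
  bottom flange (beyond web): d = -86 mm → contributes +3 730 272 mm⁴
Total I = 13 292 544 mm⁴.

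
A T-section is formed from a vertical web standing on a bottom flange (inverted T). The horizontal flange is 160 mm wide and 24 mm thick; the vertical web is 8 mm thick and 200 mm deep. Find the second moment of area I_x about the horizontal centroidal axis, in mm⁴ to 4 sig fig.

I_x ≈ 1.968 × 10⁷ mm⁴

Split into non-overlapping primitives; take the origin at the lower-left of the bounding box.
Flange: 160 × 24, A = 3 840 mm², y = 12 mm, Ī = 184 320 mm⁴.
Web: 8 × 200, A = 1 600 mm², y = 124 mm, Ī = 5 333 333 mm⁴.
Centroid: ȳ = ΣA·y / ΣA = 44.9412 mm.
Transfer each piece to the horizontal centroidal axis using Ī + A·d² with d = y − 44.9412:
  flange: d = -32.9412 mm → contributes +4 351 185 mm⁴
  web: d = 79.0588 mm → contributes +15 333 809 mm⁴
Total I = 19 684 995 mm⁴.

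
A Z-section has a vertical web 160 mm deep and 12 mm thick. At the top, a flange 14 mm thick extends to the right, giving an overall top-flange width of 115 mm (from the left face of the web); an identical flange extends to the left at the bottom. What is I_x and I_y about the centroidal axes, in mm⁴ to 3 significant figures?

Break the section into simple shapes (no overlaps), measuring from the bottom-left corner of the bounding box.
Web: 12 × 160, A = 1 920 mm², y = 80 mm, Ī = 4 096 000 mm⁴.
Top flange (beyond web): 103 × 14, A = 1 442 mm², y = 153 mm, Ī = 23 553 mm⁴.
Bottom flange (beyond web): 103 × 14, A = 1 442 mm², y = 7 mm, Ī = 23 553 mm⁴.
Centroid: ȳ = ΣA·y / ΣA = 80 mm.
Transfer each piece to the centroidal x-axis using Ī + A·d² with d = y − 80:
  web: d = 0 mm → contributes +4 096 000 mm⁴
  top flange (beyond web): d = 73 mm → contributes +7 707 971 mm⁴
  bottom flange (beyond web): d = -73 mm → contributes +7 707 971 mm⁴
Total I = 19 511 941 mm⁴.
For the y-axis: x̄ = 109 mm.
Repeating about the centroidal y-axis gives I_y = 12 107 961 mm⁴.

I_x ≈ 1.95 × 10⁷ mm⁴, I_y ≈ 1.21 × 10⁷ mm⁴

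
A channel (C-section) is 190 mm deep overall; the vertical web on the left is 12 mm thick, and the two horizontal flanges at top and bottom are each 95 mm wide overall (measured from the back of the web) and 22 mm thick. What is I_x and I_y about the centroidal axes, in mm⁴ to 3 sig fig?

I_x ≈ 3.28 × 10⁷ mm⁴, I_y ≈ 5.29 × 10⁶ mm⁴

Decompose the section into non-overlapping parts with the origin at the bottom-left of its bounding rectangle.
Web: 12 × 190, A = 2 280 mm², y = 95 mm, Ī = 6 859 000 mm⁴.
Top flange (beyond web): 83 × 22, A = 1 826 mm², y = 179 mm, Ī = 73 649 mm⁴.
Bottom flange (beyond web): 83 × 22, A = 1 826 mm², y = 11 mm, Ī = 73 649 mm⁴.
By symmetry the centroid is at mid-height, ȳ = 95 mm.
Transfer each piece to the centroidal x-axis using Ī + A·d² with d = y − 95:
  web: d = 0 mm → contributes +6 859 000 mm⁴
  top flange (beyond web): d = 84 mm → contributes +12 957 905 mm⁴
  bottom flange (beyond web): d = -84 mm → contributes +12 957 905 mm⁴
Total I = 32 774 809 mm⁴.
For the y-axis: x̄ = 35.243 mm.
Repeating about the centroidal y-axis gives I_y = 5 290 939 mm⁴.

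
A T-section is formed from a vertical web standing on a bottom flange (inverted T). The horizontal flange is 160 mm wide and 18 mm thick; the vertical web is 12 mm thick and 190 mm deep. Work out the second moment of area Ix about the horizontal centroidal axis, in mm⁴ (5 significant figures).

Ix ≈ 2.0701 × 10⁷ mm⁴

Break the section into simple shapes (no overlaps), measuring from the bottom-left corner of the bounding box.
Flange: 160 × 18, A = 2 880 mm², y = 9 mm, Ī = 77 760 mm⁴.
Web: 12 × 190, A = 2 280 mm², y = 113 mm, Ī = 6 859 000 mm⁴.
Centroid: ȳ = ΣA·y / ΣA = 54.95349 mm.
Transfer each piece to the horizontal centroidal axis using Ī + A·d² with d = y − 54.95349:
  flange: d = -45.95349 mm → contributes +6 159 523 mm⁴
  web: d = 58.04651 mm → contributes +14 541 226 mm⁴
Total I = 20 700 749 mm⁴.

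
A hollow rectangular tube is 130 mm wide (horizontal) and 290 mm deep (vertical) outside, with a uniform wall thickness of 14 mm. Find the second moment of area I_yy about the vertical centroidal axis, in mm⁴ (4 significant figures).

Split into non-overlapping primitives; take the origin at the lower-left of the bounding box.
Outer rectangle: 130 × 290, A = 37 700 mm², x = 65 mm, Ī = 53 094 167 mm⁴.
Inner void (subtracted): 102 × 262, A = 26 724 mm², x = 65 mm, Ī = 23 169 708 mm⁴.
By symmetry the centroid is at mid-width, x̄ = 65 mm.
All pieces are centred on the vertical centroidal axis, so I = ΣĪ (holes subtracted) = 29 924 459 mm⁴.

I_yy ≈ 2.992 × 10⁷ mm⁴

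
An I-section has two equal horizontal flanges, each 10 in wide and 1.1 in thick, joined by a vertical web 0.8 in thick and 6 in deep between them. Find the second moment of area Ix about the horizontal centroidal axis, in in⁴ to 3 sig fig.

Decompose the section into non-overlapping parts with the origin at the bottom-left of its bounding rectangle.
Bottom flange: 10 × 1.1, A = 11 in², y = 0.55 in, Ī = 1.1092 in⁴.
Web: 0.8 × 6, A = 4.8 in², y = 4.1 in, Ī = 14.4 in⁴.
Top flange: 10 × 1.1, A = 11 in², y = 7.65 in, Ī = 1.1092 in⁴.
By symmetry the centroid is at mid-height, ȳ = 4.1 in.
Transfer each piece to the horizontal centroidal axis using Ī + A·d² with d = y − 4.1:
  bottom flange: d = -3.55 in → contributes +139.74 in⁴
  web: d = 0 in → contributes +14.4 in⁴
  top flange: d = 3.55 in → contributes +139.74 in⁴
Total I = 293.87 in⁴.

Ix ≈ 294 in⁴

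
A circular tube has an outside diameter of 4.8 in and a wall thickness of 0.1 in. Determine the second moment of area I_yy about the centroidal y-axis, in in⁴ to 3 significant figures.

I_yy ≈ 4.08 in⁴

Split into non-overlapping primitives; take the origin at the lower-left of the bounding box.
Outer circle: ⌀4.8, A = 18.096 in², x = 2.4 in, Ī = 26.058 in⁴.
Bore (subtracted): ⌀4.6, A = 16.619 in², x = 2.4 in, Ī = 21.979 in⁴.
By symmetry the centroid is at mid-width, x̄ = 2.4 in.
All pieces are centred on the centroidal y-axis, so I = ΣĪ (holes subtracted) = 4.079 in⁴.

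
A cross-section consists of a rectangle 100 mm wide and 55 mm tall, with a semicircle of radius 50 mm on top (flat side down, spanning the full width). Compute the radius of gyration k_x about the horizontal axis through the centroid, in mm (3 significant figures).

k_x ≈ 28.2 mm

Break the section into simple shapes (no overlaps), measuring from the bottom-left corner of the bounding box.
Rectangular body: 100 × 55, A = 5 500 mm², y = 27.5 mm, Ī = 1 386 458 mm⁴.
Semicircular cap: semicircle r = 50, A = 3 927 mm², y = 76.221 mm, Ī = 685 981 mm⁴.
Centroid: ȳ = ΣA·y / ΣA = 47.796 mm.
Transfer each piece to the horizontal axis through the centroid using Ī + A·d² with d = y − 47.796:
  rectangular body: d = -20.296 mm → contributes +3 651 951 mm⁴
  semicircular cap: d = 28.425 mm → contributes +3 858 947 mm⁴
Total I = 7 510 898 mm⁴.
Radius of gyration: k = √(I/A) = √(7 510 898 / 9 427) = 28.227 mm.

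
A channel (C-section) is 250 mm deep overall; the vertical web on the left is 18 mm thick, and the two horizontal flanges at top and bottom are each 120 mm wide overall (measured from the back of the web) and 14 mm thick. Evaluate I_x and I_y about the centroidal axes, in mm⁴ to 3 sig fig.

I_x ≈ 6.33 × 10⁷ mm⁴, I_y ≈ 8.89 × 10⁶ mm⁴

Decompose the section into non-overlapping parts with the origin at the bottom-left of its bounding rectangle.
Web: 18 × 250, A = 4 500 mm², y = 125 mm, Ī = 23 437 500 mm⁴.
Top flange (beyond web): 102 × 14, A = 1 428 mm², y = 243 mm, Ī = 23 324 mm⁴.
Bottom flange (beyond web): 102 × 14, A = 1 428 mm², y = 7 mm, Ī = 23 324 mm⁴.
By symmetry the centroid is at mid-height, ȳ = 125 mm.
Transfer each piece to the centroidal x-axis using Ī + A·d² with d = y − 125:
  web: d = 0 mm → contributes +23 437 500 mm⁴
  top flange (beyond web): d = 118 mm → contributes +19 906 796 mm⁴
  bottom flange (beyond web): d = -118 mm → contributes +19 906 796 mm⁴
Total I = 63 251 092 mm⁴.
For the y-axis: x̄ = 32.295 mm.
Repeating about the centroidal y-axis gives I_y = 8 887 375 mm⁴.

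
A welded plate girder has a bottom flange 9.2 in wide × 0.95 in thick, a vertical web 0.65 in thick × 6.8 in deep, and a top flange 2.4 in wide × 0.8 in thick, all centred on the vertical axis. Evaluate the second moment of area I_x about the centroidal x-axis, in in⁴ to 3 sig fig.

I_x ≈ 130 in⁴

Decompose the section into non-overlapping parts with the origin at the bottom-left of its bounding rectangle.
Bottom plate: 9.2 × 0.95, A = 8.74 in², y = 0.475 in, Ī = 0.65732 in⁴.
Web plate: 0.65 × 6.8, A = 4.42 in², y = 4.35 in, Ī = 17.032 in⁴.
Top plate: 2.4 × 0.8, A = 1.92 in², y = 8.15 in, Ī = 0.1024 in⁴.
Centroid: ȳ = ΣA·y / ΣA = 2.588 in.
Transfer each piece to the centroidal x-axis using Ī + A·d² with d = y − 2.588:
  bottom plate: d = -2.113 in → contributes +39.678 in⁴
  web plate: d = 1.762 in → contributes +30.755 in⁴
  top plate: d = 5.562 in → contributes +59.5 in⁴
Total I = 129.93 in⁴.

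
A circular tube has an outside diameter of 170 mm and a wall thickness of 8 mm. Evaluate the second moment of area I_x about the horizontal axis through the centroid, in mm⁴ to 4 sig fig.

Split into non-overlapping primitives; take the origin at the lower-left of the bounding box.
Outer circle: ⌀170, A = 22 698 mm², y = 85 mm, Ī = 40 998 275 mm⁴.
Bore (subtracted): ⌀154, A = 18626.5 mm², y = 85 mm, Ī = 27 609 134 mm⁴.
By symmetry the centroid is at mid-height, ȳ = 85 mm.
All pieces are centred on the horizontal axis through the centroid, so I = ΣĪ (holes subtracted) = 13 389 141 mm⁴.

I_x ≈ 1.339 × 10⁷ mm⁴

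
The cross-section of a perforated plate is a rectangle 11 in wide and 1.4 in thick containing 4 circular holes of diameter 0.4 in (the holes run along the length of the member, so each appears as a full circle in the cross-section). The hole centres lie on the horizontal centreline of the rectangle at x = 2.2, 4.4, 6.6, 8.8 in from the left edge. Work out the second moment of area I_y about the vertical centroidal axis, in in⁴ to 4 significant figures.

I_y ≈ 152.2 in⁴

Break the section into simple shapes (no overlaps), measuring from the bottom-left corner of the bounding box.
Plate: 11 × 1.4, A = 15.4 in², x = 5.5 in, Ī = 155.283 in⁴.
Hole 1 (subtracted): ⌀0.4, A = 0.125664 in², x = 2.2 in, Ī = 0.00125664 in⁴.
Hole 2 (subtracted): ⌀0.4, A = 0.125664 in², x = 4.4 in, Ī = 0.00125664 in⁴.
Hole 3 (subtracted): ⌀0.4, A = 0.125664 in², x = 6.6 in, Ī = 0.00125664 in⁴.
Hole 4 (subtracted): ⌀0.4, A = 0.125664 in², x = 8.8 in, Ī = 0.00125664 in⁴.
By symmetry the centroid is at mid-width, x̄ = 5.5 in.
Transfer each piece to the vertical centroidal axis using Ī + A·d² with d = x − 5.5:
  plate: d = 0 in → contributes +155.283 in⁴
  hole 1: d = -3.3 in → contributes −1.36973 in⁴
  hole 2: d = -1.1 in → contributes −0.15331 in⁴
  hole 3: d = 1.1 in → contributes −0.15331 in⁴
  hole 4: d = 3.3 in → contributes −1.36973 in⁴
Total I = 152.237 in⁴.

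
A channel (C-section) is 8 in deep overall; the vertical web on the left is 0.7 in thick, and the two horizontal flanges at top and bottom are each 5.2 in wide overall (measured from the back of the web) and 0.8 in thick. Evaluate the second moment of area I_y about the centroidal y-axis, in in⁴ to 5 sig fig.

I_y ≈ 33.673 in⁴

Break the section into simple shapes (no overlaps), measuring from the bottom-left corner of the bounding box.
Web: 0.7 × 8, A = 5.6 in², x = 0.35 in, Ī = 0.2286667 in⁴.
Top flange (beyond web): 4.5 × 0.8, A = 3.6 in², x = 2.95 in, Ī = 6.075 in⁴.
Bottom flange (beyond web): 4.5 × 0.8, A = 3.6 in², x = 2.95 in, Ī = 6.075 in⁴.
Centroid: x̄ = ΣA·x / ΣA = 1.8125 in.
Transfer each piece to the centroidal y-axis using Ī + A·d² with d = x − 1.8125:
  web: d = -1.4625 in → contributes +12.20654 in⁴
  top flange (beyond web): d = 1.1375 in → contributes +10.73306 in⁴
  bottom flange (beyond web): d = 1.1375 in → contributes +10.73306 in⁴
Total I = 33.67267 in⁴.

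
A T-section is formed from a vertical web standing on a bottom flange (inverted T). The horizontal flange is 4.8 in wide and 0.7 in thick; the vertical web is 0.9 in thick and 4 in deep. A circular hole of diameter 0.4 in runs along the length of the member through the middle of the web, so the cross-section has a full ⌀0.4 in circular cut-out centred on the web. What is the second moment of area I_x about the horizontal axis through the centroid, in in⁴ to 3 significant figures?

Decompose the section into non-overlapping parts with the origin at the bottom-left of its bounding rectangle.
Flange: 4.8 × 0.7, A = 3.36 in², y = 0.35 in, Ī = 0.1372 in⁴.
Web: 0.9 × 4, A = 3.6 in², y = 2.7 in, Ī = 4.8 in⁴.
Hole (subtracted): ⌀0.4, A = 0.12566 in², y = 2.7 in, Ī = 0.0012566 in⁴.
Centroid: ȳ = ΣA·y / ΣA = 1.5447 in.
Transfer each piece to the horizontal axis through the centroid using Ī + A·d² with d = y − 1.5447:
  flange: d = -1.1947 in → contributes +4.9326 in⁴
  web: d = 1.1553 in → contributes +9.6053 in⁴
  hole: d = 1.1553 in → contributes −0.16899 in⁴
Total I = 14.369 in⁴.

I_x ≈ 14.4 in⁴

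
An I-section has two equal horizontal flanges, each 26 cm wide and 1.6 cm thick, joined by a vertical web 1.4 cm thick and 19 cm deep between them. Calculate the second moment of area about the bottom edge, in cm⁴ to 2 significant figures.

Treat the section as a set of non-overlapping primitives; coordinates are from the bounding-box lower-left.
Bottom flange: 26 × 1.6, A = 41.6 cm², y = 0.8 cm, Ī = 8.875 cm⁴.
Web: 1.4 × 19, A = 26.6 cm², y = 11.1 cm, Ī = 800.2 cm⁴.
Top flange: 26 × 1.6, A = 41.6 cm², y = 21.4 cm, Ī = 8.875 cm⁴.
Transfer each piece to the bottom edge using Ī + A·d² with d = y − 0:
  bottom flange: d = 0.8 cm → contributes +35.5 cm⁴
  web: d = 11.1 cm → contributes +4 078 cm⁴
  top flange: d = 21.4 cm → contributes +19 060 cm⁴
Total I = 23 173 cm⁴.

I_base ≈ 2.3 × 10⁴ cm⁴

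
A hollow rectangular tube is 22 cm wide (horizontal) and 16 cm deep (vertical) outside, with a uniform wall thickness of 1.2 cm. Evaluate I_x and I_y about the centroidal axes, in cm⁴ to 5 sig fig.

Split into non-overlapping primitives; take the origin at the lower-left of the bounding box.
Outer rectangle: 22 × 16, A = 352 cm², y = 8 cm, Ī = 7509.333 cm⁴.
Inner void (subtracted): 19.6 × 13.6, A = 266.56 cm², y = 8 cm, Ī = 4108.578 cm⁴.
By symmetry the centroid is at mid-height, ȳ = 8 cm.
All pieces are centred on the centroidal x-axis, so I = ΣĪ (holes subtracted) = 3400.755 cm⁴.
Repeating about the centroidal y-axis gives I_y = 5663.859 cm⁴.

I_x ≈ 3400.8 cm⁴, I_y ≈ 5663.9 cm⁴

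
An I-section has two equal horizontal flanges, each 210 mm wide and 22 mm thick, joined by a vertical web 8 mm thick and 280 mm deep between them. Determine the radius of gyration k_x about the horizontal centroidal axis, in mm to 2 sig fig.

k_x ≈ 140 mm

Decompose the section into non-overlapping parts with the origin at the bottom-left of its bounding rectangle.
Bottom flange: 210 × 22, A = 4 620 mm², y = 11 mm, Ī = 186 340 mm⁴.
Web: 8 × 280, A = 2 240 mm², y = 162 mm, Ī = 14 634 667 mm⁴.
Top flange: 210 × 22, A = 4 620 mm², y = 313 mm, Ī = 186 340 mm⁴.
By symmetry the centroid is at mid-height, ȳ = 162 mm.
Transfer each piece to the horizontal centroidal axis using Ī + A·d² with d = y − 162:
  bottom flange: d = -151 mm → contributes +105 526 960 mm⁴
  web: d = 0 mm → contributes +14 634 667 mm⁴
  top flange: d = 151 mm → contributes +105 526 960 mm⁴
Total I = 225 688 587 mm⁴.
Radius of gyration: k = √(I/A) = √(225 688 587 / 11 480) = 140.2 mm.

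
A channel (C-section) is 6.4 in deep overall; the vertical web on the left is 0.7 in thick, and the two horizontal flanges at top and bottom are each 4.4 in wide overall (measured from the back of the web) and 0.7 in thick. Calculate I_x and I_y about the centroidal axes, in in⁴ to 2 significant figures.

I_x ≈ 58 in⁴, I_y ≈ 18 in⁴

Decompose the section into non-overlapping parts with the origin at the bottom-left of its bounding rectangle.
Web: 0.7 × 6.4, A = 4.48 in², y = 3.2 in, Ī = 15.29 in⁴.
Top flange (beyond web): 3.7 × 0.7, A = 2.59 in², y = 6.05 in, Ī = 0.1058 in⁴.
Bottom flange (beyond web): 3.7 × 0.7, A = 2.59 in², y = 0.35 in, Ī = 0.1058 in⁴.
By symmetry the centroid is at mid-height, ȳ = 3.2 in.
Transfer each piece to the centroidal x-axis using Ī + A·d² with d = y − 3.2:
  web: d = 0 in → contributes +15.29 in⁴
  top flange (beyond web): d = 2.85 in → contributes +21.14 in⁴
  bottom flange (beyond web): d = -2.85 in → contributes +21.14 in⁴
Total I = 57.58 in⁴.
For the y-axis: x̄ = 1.53 in.
Repeating about the centroidal y-axis gives I_y = 17.72 in⁴.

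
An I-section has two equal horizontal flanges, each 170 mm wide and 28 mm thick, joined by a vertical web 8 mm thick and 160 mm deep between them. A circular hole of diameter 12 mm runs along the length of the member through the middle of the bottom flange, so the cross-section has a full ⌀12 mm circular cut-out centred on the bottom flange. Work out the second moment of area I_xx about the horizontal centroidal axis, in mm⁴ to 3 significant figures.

Decompose the section into non-overlapping parts with the origin at the bottom-left of its bounding rectangle.
Bottom flange: 170 × 28, A = 4 760 mm², y = 14 mm, Ī = 310 987 mm⁴.
Web: 8 × 160, A = 1 280 mm², y = 108 mm, Ī = 2 730 667 mm⁴.
Top flange: 170 × 28, A = 4 760 mm², y = 202 mm, Ī = 310 987 mm⁴.
Hole (subtracted): ⌀12, A = 113.1 mm², y = 14 mm, Ī = 1017.9 mm⁴.
Centroid: ȳ = ΣA·y / ΣA = 108.99 mm.
Transfer each piece to the horizontal centroidal axis using Ī + A·d² with d = y − 108.99:
  bottom flange: d = -94.995 mm → contributes +43 265 269 mm⁴
  web: d = -0.99478 mm → contributes +2 731 933 mm⁴
  top flange: d = 93.005 mm → contributes +41 484 846 mm⁴
  hole: d = -94.995 mm → contributes −1 021 609 mm⁴
Total I = 86 460 438 mm⁴.

I_xx ≈ 8.65 × 10⁷ mm⁴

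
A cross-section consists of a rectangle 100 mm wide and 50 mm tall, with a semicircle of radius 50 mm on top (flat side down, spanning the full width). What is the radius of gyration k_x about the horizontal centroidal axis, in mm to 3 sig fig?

Break the section into simple shapes (no overlaps), measuring from the bottom-left corner of the bounding box.
Rectangular body: 100 × 50, A = 5 000 mm², y = 25 mm, Ī = 1 041 667 mm⁴.
Semicircular cap: semicircle r = 50, A = 3 927 mm², y = 71.221 mm, Ī = 685 981 mm⁴.
Centroid: ȳ = ΣA·y / ΣA = 45.333 mm.
Transfer each piece to the horizontal centroidal axis using Ī + A·d² with d = y − 45.333:
  rectangular body: d = -20.333 mm → contributes +3 108 721 mm⁴
  semicircular cap: d = 25.888 mm → contributes +3 317 836 mm⁴
Total I = 6 426 557 mm⁴.
Radius of gyration: k = √(I/A) = √(6 426 557 / 8 927) = 26.831 mm.

k_x ≈ 26.8 mm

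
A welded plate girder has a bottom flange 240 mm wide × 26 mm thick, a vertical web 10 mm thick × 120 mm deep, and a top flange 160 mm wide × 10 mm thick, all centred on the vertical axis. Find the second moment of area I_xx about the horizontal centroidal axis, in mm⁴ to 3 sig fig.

I_xx ≈ 2.81 × 10⁷ mm⁴

Split into non-overlapping primitives; take the origin at the lower-left of the bounding box.
Bottom plate: 240 × 26, A = 6 240 mm², y = 13 mm, Ī = 351 520 mm⁴.
Web plate: 10 × 120, A = 1 200 mm², y = 86 mm, Ī = 1 440 000 mm⁴.
Top plate: 160 × 10, A = 1 600 mm², y = 151 mm, Ī = 13 333 mm⁴.
Centroid: ȳ = ΣA·y / ΣA = 47.115 mm.
Transfer each piece to the horizontal centroidal axis using Ī + A·d² with d = y − 47.115:
  bottom plate: d = -34.115 mm → contributes +7 613 858 mm⁴
  web plate: d = 38.885 mm → contributes +3 254 448 mm⁴
  top plate: d = 103.88 mm → contributes +17 280 668 mm⁴
Total I = 28 148 974 mm⁴.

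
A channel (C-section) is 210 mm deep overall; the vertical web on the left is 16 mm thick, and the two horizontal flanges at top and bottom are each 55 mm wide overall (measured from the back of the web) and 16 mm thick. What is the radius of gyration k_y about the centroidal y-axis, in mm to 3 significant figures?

Break the section into simple shapes (no overlaps), measuring from the bottom-left corner of the bounding box.
Web: 16 × 210, A = 3 360 mm², x = 8 mm, Ī = 71 680 mm⁴.
Top flange (beyond web): 39 × 16, A = 624 mm², x = 35.5 mm, Ī = 79 092 mm⁴.
Bottom flange (beyond web): 39 × 16, A = 624 mm², x = 35.5 mm, Ī = 79 092 mm⁴.
Centroid: x̄ = ΣA·x / ΣA = 15.448 mm.
Transfer each piece to the centroidal y-axis using Ī + A·d² with d = x − 15.448:
  web: d = -7.4479 mm → contributes +258 064 mm⁴
  top flange (beyond web): d = 20.052 mm → contributes +329 994 mm⁴
  bottom flange (beyond web): d = 20.052 mm → contributes +329 994 mm⁴
Total I = 918 052 mm⁴.
Radius of gyration: k = √(I/A) = √(918 052 / 4 608) = 14.115 mm.

k_y ≈ 14.1 mm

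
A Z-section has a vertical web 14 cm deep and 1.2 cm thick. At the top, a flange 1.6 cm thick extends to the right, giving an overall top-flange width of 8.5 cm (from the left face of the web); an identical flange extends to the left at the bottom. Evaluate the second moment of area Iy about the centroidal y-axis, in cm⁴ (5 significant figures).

Treat the section as a set of non-overlapping primitives; coordinates are from the bounding-box lower-left.
Web: 1.2 × 14, A = 16.8 cm², x = 7.9 cm, Ī = 2.016 cm⁴.
Top flange (beyond web): 7.3 × 1.6, A = 11.68 cm², x = 12.15 cm, Ī = 51.86893 cm⁴.
Bottom flange (beyond web): 7.3 × 1.6, A = 11.68 cm², x = 3.65 cm, Ī = 51.86893 cm⁴.
Centroid: x̄ = ΣA·x / ΣA = 7.9 cm.
Transfer each piece to the centroidal y-axis using Ī + A·d² with d = x − 7.9:
  web: d = 0 cm → contributes +2.016 cm⁴
  top flange (beyond web): d = 4.25 cm → contributes +262.8389 cm⁴
  bottom flange (beyond web): d = -4.25 cm → contributes +262.8389 cm⁴
Total I = 527.6939 cm⁴.

Iy ≈ 527.69 cm⁴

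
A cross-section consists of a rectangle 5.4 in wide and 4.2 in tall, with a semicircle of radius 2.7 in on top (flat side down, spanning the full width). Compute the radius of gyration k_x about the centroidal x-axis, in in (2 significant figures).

Split into non-overlapping primitives; take the origin at the lower-left of the bounding box.
Rectangular body: 5.4 × 4.2, A = 22.68 in², y = 2.1 in, Ī = 33.34 in⁴.
Semicircular cap: semicircle r = 2.7, A = 11.45 in², y = 5.346 in, Ī = 5.833 in⁴.
Centroid: ȳ = ΣA·y / ΣA = 3.189 in.
Transfer each piece to the centroidal x-axis using Ī + A·d² with d = y − 3.189:
  rectangular body: d = -1.089 in → contributes +60.24 in⁴
  semicircular cap: d = 2.157 in → contributes +59.11 in⁴
Total I = 119.3 in⁴.
Radius of gyration: k = √(I/A) = √(119.3 / 34.13) = 1.87 in.

k_x ≈ 1.9 in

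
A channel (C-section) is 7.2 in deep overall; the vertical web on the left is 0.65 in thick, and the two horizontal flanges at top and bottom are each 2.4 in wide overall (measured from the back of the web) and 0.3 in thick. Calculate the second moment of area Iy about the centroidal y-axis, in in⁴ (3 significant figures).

Break the section into simple shapes (no overlaps), measuring from the bottom-left corner of the bounding box.
Web: 0.65 × 7.2, A = 4.68 in², x = 0.325 in, Ī = 0.16478 in⁴.
Top flange (beyond web): 1.75 × 0.3, A = 0.525 in², x = 1.525 in, Ī = 0.13398 in⁴.
Bottom flange (beyond web): 1.75 × 0.3, A = 0.525 in², x = 1.525 in, Ī = 0.13398 in⁴.
Centroid: x̄ = ΣA·x / ΣA = 0.5449 in.
Transfer each piece to the centroidal y-axis using Ī + A·d² with d = x − 0.5449:
  web: d = -0.2199 in → contributes +0.39107 in⁴
  top flange (beyond web): d = 0.9801 in → contributes +0.6383 in⁴
  bottom flange (beyond web): d = 0.9801 in → contributes +0.6383 in⁴
Total I = 1.6677 in⁴.

Iy ≈ 1.67 in⁴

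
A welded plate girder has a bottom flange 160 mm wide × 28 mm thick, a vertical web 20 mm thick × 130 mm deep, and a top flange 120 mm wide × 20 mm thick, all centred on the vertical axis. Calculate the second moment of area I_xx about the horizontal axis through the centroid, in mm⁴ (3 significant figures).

Decompose the section into non-overlapping parts with the origin at the bottom-left of its bounding rectangle.
Bottom plate: 160 × 28, A = 4 480 mm², y = 14 mm, Ī = 292 693 mm⁴.
Web plate: 20 × 130, A = 2 600 mm², y = 93 mm, Ī = 3 661 667 mm⁴.
Top plate: 120 × 20, A = 2 400 mm², y = 168 mm, Ī = 80 000 mm⁴.
Centroid: ȳ = ΣA·y / ΣA = 74.654 mm.
Transfer each piece to the horizontal axis through the centroid using Ī + A·d² with d = y − 74.654:
  bottom plate: d = -60.654 mm → contributes +16 774 204 mm⁴
  web plate: d = 18.346 mm → contributes +4 536 763 mm⁴
  top plate: d = 93.346 mm → contributes +20 992 338 mm⁴
Total I = 42 303 305 mm⁴.

I_xx ≈ 4.23 × 10⁷ mm⁴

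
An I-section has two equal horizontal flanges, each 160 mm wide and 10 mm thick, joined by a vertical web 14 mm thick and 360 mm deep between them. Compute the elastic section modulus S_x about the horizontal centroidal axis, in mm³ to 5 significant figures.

Treat the section as a set of non-overlapping primitives; coordinates are from the bounding-box lower-left.
Bottom flange: 160 × 10, A = 1 600 mm², y = 5 mm, Ī = 13333.33 mm⁴.
Web: 14 × 360, A = 5 040 mm², y = 190 mm, Ī = 54 432 000 mm⁴.
Top flange: 160 × 10, A = 1 600 mm², y = 375 mm, Ī = 13333.33 mm⁴.
By symmetry the centroid is at mid-height, ȳ = 190 mm.
Transfer each piece to the horizontal centroidal axis using Ī + A·d² with d = y − 190:
  bottom flange: d = -185 mm → contributes +54 773 333 mm⁴
  web: d = 0 mm → contributes +54 432 000 mm⁴
  top flange: d = 185 mm → contributes +54 773 333 mm⁴
Total I = 163 978 667 mm⁴.
Extreme fibre distance c = 190 mm; S = I/c = 863045.6 mm³.

S_x ≈ 8.6305 × 10⁵ mm³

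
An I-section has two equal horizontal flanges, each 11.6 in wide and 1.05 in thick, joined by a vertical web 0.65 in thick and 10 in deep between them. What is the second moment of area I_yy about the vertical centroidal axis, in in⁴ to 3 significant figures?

I_yy ≈ 273 in⁴

Treat the section as a set of non-overlapping primitives; coordinates are from the bounding-box lower-left.
Bottom flange: 11.6 × 1.05, A = 12.18 in², x = 5.8 in, Ī = 136.58 in⁴.
Web: 0.65 × 10, A = 6.5 in², x = 5.8 in, Ī = 0.22885 in⁴.
Top flange: 11.6 × 1.05, A = 12.18 in², x = 5.8 in, Ī = 136.58 in⁴.
By symmetry the centroid is at mid-width, x̄ = 5.8 in.
All pieces are centred on the vertical centroidal axis, so I = ΣĪ = 273.39 in⁴.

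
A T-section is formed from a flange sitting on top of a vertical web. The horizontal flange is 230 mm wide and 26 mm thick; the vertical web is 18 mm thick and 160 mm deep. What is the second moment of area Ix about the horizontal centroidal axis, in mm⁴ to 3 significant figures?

Treat the section as a set of non-overlapping primitives; coordinates are from the bounding-box lower-left.
Flange: 230 × 26, A = 5 980 mm², y = 173 mm, Ī = 336 873 mm⁴.
Web: 18 × 160, A = 2 880 mm², y = 80 mm, Ī = 6 144 000 mm⁴.
Centroid: ȳ = ΣA·y / ΣA = 142.77 mm.
Transfer each piece to the horizontal centroidal axis using Ī + A·d² with d = y − 142.77:
  flange: d = 30.23 mm → contributes +5 801 803 mm⁴
  web: d = -62.77 mm → contributes +17 491 320 mm⁴
Total I = 23 293 124 mm⁴.

Ix ≈ 2.33 × 10⁷ mm⁴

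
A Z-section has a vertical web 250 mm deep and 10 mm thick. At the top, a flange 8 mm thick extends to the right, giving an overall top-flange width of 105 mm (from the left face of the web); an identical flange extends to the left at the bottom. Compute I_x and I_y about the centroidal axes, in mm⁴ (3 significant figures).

Treat the section as a set of non-overlapping primitives; coordinates are from the bounding-box lower-left.
Web: 10 × 250, A = 2 500 mm², y = 125 mm, Ī = 13 020 833 mm⁴.
Top flange (beyond web): 95 × 8, A = 760 mm², y = 246 mm, Ī = 4053.3 mm⁴.
Bottom flange (beyond web): 95 × 8, A = 760 mm², y = 4 mm, Ī = 4053.3 mm⁴.
Centroid: ȳ = ΣA·y / ΣA = 125 mm.
Transfer each piece to the centroidal x-axis using Ī + A·d² with d = y − 125:
  web: d = 0 mm → contributes +13 020 833 mm⁴
  top flange (beyond web): d = 121 mm → contributes +11 131 213 mm⁴
  bottom flange (beyond web): d = -121 mm → contributes +11 131 213 mm⁴
Total I = 35 283 260 mm⁴.
For the y-axis: x̄ = 100 mm.
Repeating about the centroidal y-axis gives I_y = 5 353 500 mm⁴.

I_x ≈ 3.53 × 10⁷ mm⁴, I_y ≈ 5.35 × 10⁶ mm⁴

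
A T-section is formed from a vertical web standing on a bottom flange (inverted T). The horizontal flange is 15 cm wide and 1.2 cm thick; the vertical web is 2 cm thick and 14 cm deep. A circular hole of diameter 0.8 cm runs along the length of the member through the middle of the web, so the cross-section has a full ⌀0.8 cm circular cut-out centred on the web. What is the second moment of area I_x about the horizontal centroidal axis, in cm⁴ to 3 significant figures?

I_x ≈ 1090 cm⁴

Decompose the section into non-overlapping parts with the origin at the bottom-left of its bounding rectangle.
Flange: 15 × 1.2, A = 18 cm², y = 0.6 cm, Ī = 2.16 cm⁴.
Web: 2 × 14, A = 28 cm², y = 8.2 cm, Ī = 457.33 cm⁴.
Hole (subtracted): ⌀0.8, A = 0.50265 cm², y = 8.2 cm, Ī = 0.020106 cm⁴.
Centroid: ȳ = ΣA·y / ΣA = 5.1932 cm.
Transfer each piece to the horizontal centroidal axis using Ī + A·d² with d = y − 5.1932:
  flange: d = -4.5932 cm → contributes +381.92 cm⁴
  web: d = 3.0068 cm → contributes +710.47 cm⁴
  hole: d = 3.0068 cm → contributes −4.5644 cm⁴
Total I = 1087.8 cm⁴.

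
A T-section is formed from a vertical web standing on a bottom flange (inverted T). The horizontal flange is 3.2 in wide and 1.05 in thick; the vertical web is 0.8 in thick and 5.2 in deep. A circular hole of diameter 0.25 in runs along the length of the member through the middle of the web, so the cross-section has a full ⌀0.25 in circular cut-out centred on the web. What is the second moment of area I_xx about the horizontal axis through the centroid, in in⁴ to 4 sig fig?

Treat the section as a set of non-overlapping primitives; coordinates are from the bounding-box lower-left.
Flange: 3.2 × 1.05, A = 3.36 in², y = 0.525 in, Ī = 0.3087 in⁴.
Web: 0.8 × 5.2, A = 4.16 in², y = 3.65 in, Ī = 9.37387 in⁴.
Hole (subtracted): ⌀0.25, A = 0.0490874 in², y = 3.65 in, Ī = 0.000191748 in⁴.
Centroid: ȳ = ΣA·y / ΣA = 2.24455 in.
Transfer each piece to the horizontal axis through the centroid using Ī + A·d² with d = y − 2.24455:
  flange: d = -1.71955 in → contributes +10.2437 in⁴
  web: d = 1.40545 in → contributes +17.5911 in⁴
  hole: d = 1.40545 in → contributes −0.0971537 in⁴
Total I = 27.7376 in⁴.

I_xx ≈ 27.74 in⁴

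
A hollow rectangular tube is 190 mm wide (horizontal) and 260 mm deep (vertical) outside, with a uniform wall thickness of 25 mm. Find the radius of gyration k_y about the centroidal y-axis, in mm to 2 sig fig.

Break the section into simple shapes (no overlaps), measuring from the bottom-left corner of the bounding box.
Outer rectangle: 190 × 260, A = 49 400 mm², x = 95 mm, Ī = 148 611 667 mm⁴.
Inner void (subtracted): 140 × 210, A = 29 400 mm², x = 95 mm, Ī = 48 020 000 mm⁴.
By symmetry the centroid is at mid-width, x̄ = 95 mm.
All pieces are centred on the centroidal y-axis, so I = ΣĪ (holes subtracted) = 100 591 667 mm⁴.
Radius of gyration: k = √(I/A) = √(100 591 667 / 20 000) = 70.92 mm.

k_y ≈ 71 mm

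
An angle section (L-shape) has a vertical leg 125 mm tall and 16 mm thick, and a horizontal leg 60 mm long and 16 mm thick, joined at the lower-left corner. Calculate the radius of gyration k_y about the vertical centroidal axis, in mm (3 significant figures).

k_y ≈ 15.2 mm

Decompose the section into non-overlapping parts with the origin at the bottom-left of its bounding rectangle.
Vertical leg: 16 × 125, A = 2 000 mm², x = 8 mm, Ī = 42 667 mm⁴.
Horizontal leg (remainder): 44 × 16, A = 704 mm², x = 38 mm, Ī = 113 579 mm⁴.
Centroid: x̄ = ΣA·x / ΣA = 15.811 mm.
Transfer each piece to the vertical centroidal axis using Ī + A·d² with d = x − 15.811:
  vertical leg: d = -7.8107 mm → contributes +164 679 mm⁴
  horizontal leg (remainder): d = 22.189 mm → contributes +460 205 mm⁴
Total I = 624 884 mm⁴.
Radius of gyration: k = √(I/A) = √(624 884 / 2 704) = 15.202 mm.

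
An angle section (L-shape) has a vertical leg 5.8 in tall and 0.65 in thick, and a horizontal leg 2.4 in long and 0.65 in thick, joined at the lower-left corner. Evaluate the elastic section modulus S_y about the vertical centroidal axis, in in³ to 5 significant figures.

Break the section into simple shapes (no overlaps), measuring from the bottom-left corner of the bounding box.
Vertical leg: 0.65 × 5.8, A = 3.77 in², x = 0.325 in, Ī = 0.1327354 in⁴.
Horizontal leg (remainder): 1.75 × 0.65, A = 1.1375 in², x = 1.525 in, Ī = 0.2902995 in⁴.
Centroid: x̄ = ΣA·x / ΣA = 0.6031457 in.
Transfer each piece to the vertical centroidal axis using Ī + A·d² with d = x − 0.6031457:
  vertical leg: d = -0.2781457 in → contributes +0.4244016 in⁴
  horizontal leg (remainder): d = 0.9218543 in → contributes +1.256964 in⁴
Total I = 1.681366 in⁴.
Extreme fibre distance c = 1.796854 in; S = I/c = 0.9357275 in³.

S_y ≈ 0.93573 in³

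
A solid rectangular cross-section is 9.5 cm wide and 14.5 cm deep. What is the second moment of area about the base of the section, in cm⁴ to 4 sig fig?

The section: 9.5 × 14.5, A = 137.75 cm², y = 7.25 cm, Ī = 2413.49 cm⁴.
Transfer it to the base of the section using Ī + A·d² with d = y − 0:
  the section: d = 7.25 cm → contributes +9653.98 cm⁴
Total I = 9653.98 cm⁴.

I_base ≈ 9654 cm⁴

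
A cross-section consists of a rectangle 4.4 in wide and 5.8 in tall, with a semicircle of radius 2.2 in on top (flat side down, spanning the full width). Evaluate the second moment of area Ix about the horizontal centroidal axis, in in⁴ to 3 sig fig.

Ix ≈ 160 in⁴

Decompose the section into non-overlapping parts with the origin at the bottom-left of its bounding rectangle.
Rectangular body: 4.4 × 5.8, A = 25.52 in², y = 2.9 in, Ī = 71.541 in⁴.
Semicircular cap: semicircle r = 2.2, A = 7.6027 in², y = 6.7337 in, Ī = 2.5711 in⁴.
Centroid: ȳ = ΣA·y / ΣA = 3.78 in.
Transfer each piece to the horizontal centroidal axis using Ī + A·d² with d = y − 3.78:
  rectangular body: d = -0.87995 in → contributes +91.302 in⁴
  semicircular cap: d = 2.9538 in → contributes +68.902 in⁴
Total I = 160.2 in⁴.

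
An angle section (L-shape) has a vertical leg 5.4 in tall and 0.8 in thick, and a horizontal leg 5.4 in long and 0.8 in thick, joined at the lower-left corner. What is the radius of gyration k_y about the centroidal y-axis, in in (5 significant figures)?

Break the section into simple shapes (no overlaps), measuring from the bottom-left corner of the bounding box.
Vertical leg: 0.8 × 5.4, A = 4.32 in², x = 0.4 in, Ī = 0.2304 in⁴.
Horizontal leg (remainder): 4.6 × 0.8, A = 3.68 in², x = 3.1 in, Ī = 6.489067 in⁴.
Centroid: x̄ = ΣA·x / ΣA = 1.642 in.
Transfer each piece to the centroidal y-axis using Ī + A·d² with d = x − 1.642:
  vertical leg: d = -1.242 in → contributes +6.894276 in⁴
  horizontal leg (remainder): d = 1.458 in → contributes +14.31188 in⁴
Total I = 21.20615 in⁴.
Radius of gyration: k = √(I/A) = √(21.20615 / 8) = 1.628118 in.

k_y ≈ 1.6281 in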